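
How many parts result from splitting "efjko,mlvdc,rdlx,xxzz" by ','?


Input string: 'efjko,mlvdc,rdlx,xxzz'
Delimiter: ','
Split result: 'efjko', 'mlvdc', 'rdlx', 'xxzz'
Number of parts: 4


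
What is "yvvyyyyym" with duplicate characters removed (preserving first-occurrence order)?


Input: 'yvvyyyyym'
Operation: keep first occurrence of each character
Scan: s[0]='y' new -> keep; s[1]='v' new -> keep; s[2]='v' seen -> skip; s[3]='y' seen -> skip; s[4]='y' seen -> skip; s[5]='y' seen -> skip; s[6]='y' seen -> skip; s[7]='y' seen -> skip; s[8]='m' new -> keep
Result: yvm


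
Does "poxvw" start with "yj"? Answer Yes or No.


Input string: 'poxvw'
Prefix to check: 'yj'
First 2 characters of input: 'po'
Match: False
Result: No


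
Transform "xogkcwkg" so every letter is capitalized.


Input string: 'xogkcwkg'
Operation: convert each letter to uppercase
Mapping: 'x'->'X', 'o'->'O', 'g'->'G', 'k'->'K', 'c'->'C', 'w'->'W', 'k'->'K', 'g'->'G'
Result: XOGKCWKG


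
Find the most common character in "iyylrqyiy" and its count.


Input: 'iyylrqyiy'
Operation: tally each character
Counts: 'i':2, 'l':1, 'q':1, 'r':1, 'y':4
Maximum: 'y' appears 4 times


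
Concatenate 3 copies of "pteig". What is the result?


Input string: 'pteig'
Operation: repeat 3 times
Concatenation: 'pteig' + 'pteig' + 'pteig'
Result: pteigpteigpteig


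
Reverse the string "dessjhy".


Input string: 'dessjhy'
Operation: reverse character order
Original order: 'd' -> 'e' -> 's' -> 's' -> 'j' -> 'h' -> 'y'
Reversed order: 'y' -> 'h' -> 'j' -> 's' -> 's' -> 'e' -> 'd'
Result: yhjssed


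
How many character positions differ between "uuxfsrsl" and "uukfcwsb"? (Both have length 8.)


String 1: 'uuxfsrsl'
String 2: 'uukfcwsb'
Compare each position: pos 0: 'u'=='u', pos 1: 'u'=='u', pos 2: 'x'!='k', pos 3: 'f'=='f', pos 4: 's'!='c', pos 5: 'r'!='w', pos 6: 's'=='s', pos 7: 'l'!='b'
Differing positions: 4
Hamming distance: 4


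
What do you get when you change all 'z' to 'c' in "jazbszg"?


Input string: 'jazbszg'
Operation: replace 'z' with 'c'
Positions of 'z': 2, 5
After replacement: jacbscg


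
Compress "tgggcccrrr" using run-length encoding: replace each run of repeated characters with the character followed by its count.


Input: 'tgggcccrrr'
Operation: identify consecutive runs
Runs: 't' -> t1, 'ggg' -> g3, 'ccc' -> c3, 'rrr' -> r3
Encoded: t1g3c3r3


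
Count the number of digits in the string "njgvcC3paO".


Input string: 'njgvcC3paO'
Operation: count digit characters (0-9)
Scan: 'n', 'j', 'g', 'v', 'c', 'C', '3'(digit), 'p', 'a', 'O'
Digits found: 1
Result: 1


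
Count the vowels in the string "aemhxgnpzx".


Input string: 'aemhxgnpzx'
Operation: count vowels (a, e, i, o, u)
Scan: s[0]='a' (vowel), s[1]='e' (vowel), s[2]='m', s[3]='h', s[4]='x', s[5]='g', s[6]='n', s[7]='p', s[8]='z', s[9]='x'
Vowels found: 2
Result: 2


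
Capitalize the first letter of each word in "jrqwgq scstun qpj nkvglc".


Input string: 'jrqwgq scstun qpj nkvglc'
Operation: capitalize first letter of each word
Word transformations: 'jrqwgq'->'Jrqwgq', 'scstun'->'Scstun', 'qpj'->'Qpj', 'nkvglc'->'Nkvglc'
Result: Jrqwgq Scstun Qpj Nkvglc


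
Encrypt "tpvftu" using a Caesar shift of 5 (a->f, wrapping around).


Input: 'tpvftu', shift = 5
Operation: for each letter, (position + 5) mod 26
Mapping: 't'(19+5=24)->'y', 'p'(15+5=20)->'u', 'v'(21+5=26, 26 mod 26=0)->'a', 'f'(5+5=10)->'k', 't'(19+5=24)->'y', 'u'(20+5=25)->'z'
Result: yuakyz


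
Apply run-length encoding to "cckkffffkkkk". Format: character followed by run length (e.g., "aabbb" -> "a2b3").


Input: 'cckkffffkkkk'
Operation: identify consecutive runs
Runs: 'cc' -> c2, 'kk' -> k2, 'ffff' -> f4, 'kkkk' -> k4
Encoded: c2k2f4k4


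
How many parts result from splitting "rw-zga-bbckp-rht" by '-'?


Input string: 'rw-zga-bbckp-rht'
Delimiter: '-'
Split result: 'rw', 'zga', 'bbckp', 'rht'
Number of parts: 4


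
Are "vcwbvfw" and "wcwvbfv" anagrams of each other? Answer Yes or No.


String 1: 'vcwbvfw' -> sorted: 'bcfvvww'
String 2: 'wcwvbfv' -> sorted: 'bcfvvww'
Compare sorted forms: 'bcfvvww' == 'bcfvvww'
Anagram: Yes


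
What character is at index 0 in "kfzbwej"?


Input string: 'kfzbwej'
Operation: get character at index 0
Index mapping: s[0]='k'
Result: 'k'


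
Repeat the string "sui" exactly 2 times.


Input string: 'sui'
Operation: repeat 2 times
Concatenation: 'sui' + 'sui'
Result: suisui


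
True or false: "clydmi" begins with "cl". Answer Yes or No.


Input string: 'clydmi'
Prefix to check: 'cl'
First 2 characters of input: 'cl'
Match: True
Result: Yes


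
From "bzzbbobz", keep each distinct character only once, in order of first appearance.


Input: 'bzzbbobz'
Operation: keep first occurrence of each character
Scan: s[0]='b' new -> keep; s[1]='z' new -> keep; s[2]='z' seen -> skip; s[3]='b' seen -> skip; s[4]='b' seen -> skip; s[5]='o' new -> keep; s[6]='b' seen -> skip; s[7]='z' seen -> skip
Result: bzo


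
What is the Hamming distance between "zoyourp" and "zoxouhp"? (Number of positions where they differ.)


String 1: 'zoyourp'
String 2: 'zoxouhp'
Compare each position: pos 0: 'z'=='z', pos 1: 'o'=='o', pos 2: 'y'!='x', pos 3: 'o'=='o', pos 4: 'u'=='u', pos 5: 'r'!='h', pos 6: 'p'=='p'
Differing positions: 2
Hamming distance: 2


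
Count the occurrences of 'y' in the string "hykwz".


Input string: 'hykwz'
Target character: 'y'
Scan each position: s[1]='y'
Matches found at indices: 1
Total: 1


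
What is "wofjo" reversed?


Input string: 'wofjo'
Operation: reverse character order
Original order: 'w' -> 'o' -> 'f' -> 'j' -> 'o'
Reversed order: 'o' -> 'j' -> 'f' -> 'o' -> 'w'
Result: ojfow


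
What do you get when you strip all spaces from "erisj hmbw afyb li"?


Input string: 'erisj hmbw afyb li'
Operation: remove all spaces
Words: 'erisj', 'hmbw', 'afyb', 'li'
Join without spaces: erisjhmbwafybli


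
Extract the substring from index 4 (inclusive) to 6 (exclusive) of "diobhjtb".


Input string: 'diobhjtb'
Operation: slice [4:6]
Extract characters: s[4]='h', s[5]='j'
Result: hj


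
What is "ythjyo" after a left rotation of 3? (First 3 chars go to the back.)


Input: 'ythjyo', shift = 3
Operation: split at index 3 and swap parts
Front part s[0:3] = 'yth'
Back part s[3:] = 'jyo'
Rotated = back + front = 'jyo' + 'yth'
Result: jyoyth


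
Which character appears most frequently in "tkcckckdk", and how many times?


Input: 'tkcckckdk'
Operation: tally each character
Counts: 'c':3, 'd':1, 'k':4, 't':1
Maximum: 'k' appears 4 times


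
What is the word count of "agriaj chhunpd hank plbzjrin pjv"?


Input string: 'agriaj chhunpd hank plbzjrin pjv'
Operation: split by spaces
Words found: 'agriaj', 'chhunpd', 'hank', 'plbzjrin', 'pjv'
Word count: 5


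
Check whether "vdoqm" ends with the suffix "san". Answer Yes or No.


Input string: 'vdoqm'
Suffix to check: 'san'
Last 3 characters of input: 'oqm'
Match: False
Result: No


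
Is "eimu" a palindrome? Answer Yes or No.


Input string: 'eimu'
Reversed: 'umie'
Compare pairs: s[0]='e' vs s[3]='u' (mismatch), s[1]='i' vs s[2]='m' (mismatch)
Palindrome: No


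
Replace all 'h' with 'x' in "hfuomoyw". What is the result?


Input string: 'hfuomoyw'
Operation: replace 'h' with 'x'
Positions of 'h': 0
After replacement: xfuomoyw


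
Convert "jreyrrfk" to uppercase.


Input string: 'jreyrrfk'
Operation: convert each letter to uppercase
Mapping: 'j'->'J', 'r'->'R', 'e'->'E', 'y'->'Y', 'r'->'R', 'r'->'R', 'f'->'F', 'k'->'K'
Result: JREYRRFK


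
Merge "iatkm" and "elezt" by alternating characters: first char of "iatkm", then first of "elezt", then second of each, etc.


String 1: 'iatkm'
String 2: 'elezt'
Operation: alternate characters
Pairs: 'i'+'e', 'a'+'l', 't'+'e', 'k'+'z', 'm'+'t'
Result: iealtekzmt


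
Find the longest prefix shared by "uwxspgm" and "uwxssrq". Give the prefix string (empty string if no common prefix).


String 1: 'uwxspgm'
String 2: 'uwxssrq'
Compare position by position:
pos 0: 'u' vs 'u' match
pos 1: 'w' vs 'w' match
pos 2: 'x' vs 'x' match
pos 3: 's' vs 's' match
pos 4: 'p' vs 's' differ -> stop
Longest common prefix: "uwxs" (length 4)


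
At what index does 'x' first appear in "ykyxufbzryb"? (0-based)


Input string: 'ykyxufbzryb'
Target: 'x'
Scanning left to right: s[0]='y', s[1]='k', s[2]='y', s[3]='x'
First match at index: 3


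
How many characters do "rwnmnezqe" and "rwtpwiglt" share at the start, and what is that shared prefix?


String 1: 'rwnmnezqe'
String 2: 'rwtpwiglt'
Compare position by position:
pos 0: 'r' vs 'r' match
pos 1: 'w' vs 'w' match
pos 2: 'n' vs 't' differ -> stop
Longest common prefix: "rw" (length 2)


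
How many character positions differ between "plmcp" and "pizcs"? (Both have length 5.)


String 1: 'plmcp'
String 2: 'pizcs'
Compare each position: pos 0: 'p'=='p', pos 1: 'l'!='i', pos 2: 'm'!='z', pos 3: 'c'=='c', pos 4: 'p'!='s'
Differing positions: 3
Hamming distance: 3


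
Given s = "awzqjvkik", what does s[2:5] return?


Input string: 'awzqjvkik'
Operation: slice [2:5]
Extract characters: s[2]='z', s[3]='q', s[4]='j'
Result: zqj


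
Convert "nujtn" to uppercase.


Input string: 'nujtn'
Operation: convert each letter to uppercase
Mapping: 'n'->'N', 'u'->'U', 'j'->'J', 't'->'T', 'n'->'N'
Result: NUJTN


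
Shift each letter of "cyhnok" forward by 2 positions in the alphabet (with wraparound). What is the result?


Input: 'cyhnok', shift = 2
Operation: for each letter, (position + 2) mod 26
Mapping: 'c'(2+2=4)->'e', 'y'(24+2=26, 26 mod 26=0)->'a', 'h'(7+2=9)->'j', 'n'(13+2=15)->'p', 'o'(14+2=16)->'q', 'k'(10+2=12)->'m'
Result: eajpqm


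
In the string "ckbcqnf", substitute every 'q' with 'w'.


Input string: 'ckbcqnf'
Operation: replace 'q' with 'w'
Positions of 'q': 4
After replacement: ckbcwnf


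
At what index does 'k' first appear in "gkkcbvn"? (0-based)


Input string: 'gkkcbvn'
Target: 'k'
Scanning left to right: s[0]='g', s[1]='k'
First match at index: 1


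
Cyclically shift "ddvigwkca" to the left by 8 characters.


Input: 'ddvigwkca', shift = 8
Operation: split at index 8 and swap parts
Front part s[0:8] = 'ddvigwkc'
Back part s[8:] = 'a'
Rotated = back + front = 'a' + 'ddvigwkc'
Result: addvigwkc


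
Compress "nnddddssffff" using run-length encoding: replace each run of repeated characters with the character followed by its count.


Input: 'nnddddssffff'
Operation: identify consecutive runs
Runs: 'nn' -> n2, 'dddd' -> d4, 'ss' -> s2, 'ffff' -> f4
Encoded: n2d4s2f4


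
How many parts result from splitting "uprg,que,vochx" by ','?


Input string: 'uprg,que,vochx'
Delimiter: ','
Split result: 'uprg', 'que', 'vochx'
Number of parts: 3


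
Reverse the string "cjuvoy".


Input string: 'cjuvoy'
Operation: reverse character order
Original order: 'c' -> 'j' -> 'u' -> 'v' -> 'o' -> 'y'
Reversed order: 'y' -> 'o' -> 'v' -> 'u' -> 'j' -> 'c'
Result: yovujc


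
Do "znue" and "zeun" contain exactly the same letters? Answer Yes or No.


String 1: 'znue' -> sorted: 'enuz'
String 2: 'zeun' -> sorted: 'enuz'
Compare sorted forms: 'enuz' == 'enuz'
Anagram: Yes


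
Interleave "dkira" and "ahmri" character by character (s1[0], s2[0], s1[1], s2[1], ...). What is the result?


String 1: 'dkira'
String 2: 'ahmri'
Operation: alternate characters
Pairs: 'd'+'a', 'k'+'h', 'i'+'m', 'r'+'r', 'a'+'i'
Result: dakhimrrai


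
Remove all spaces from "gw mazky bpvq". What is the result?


Input string: 'gw mazky bpvq'
Operation: remove all spaces
Words: 'gw', 'mazky', 'bpvq'
Join without spaces: gwmazkybpvq


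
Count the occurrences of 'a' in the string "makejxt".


Input string: 'makejxt'
Target character: 'a'
Scan each position: s[1]='a'
Matches found at indices: 1
Total: 1


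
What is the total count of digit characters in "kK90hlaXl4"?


Input string: 'kK90hlaXl4'
Operation: count digit characters (0-9)
Scan: 'k', 'K', '9'(digit), '0'(digit), 'h', 'l', 'a', 'X', 'l', '4'(digit)
Digits found: 3
Result: 3


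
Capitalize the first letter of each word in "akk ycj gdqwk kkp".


Input string: 'akk ycj gdqwk kkp'
Operation: capitalize first letter of each word
Word transformations: 'akk'->'Akk', 'ycj'->'Ycj', 'gdqwk'->'Gdqwk', 'kkp'->'Kkp'
Result: Akk Ycj Gdqwk Kkp


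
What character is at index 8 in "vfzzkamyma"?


Input string: 'vfzzkamyma'
Operation: get character at index 8
Index mapping: s[0]='v', s[1]='f', s[2]='z', s[3]='z', s[4]='k', s[5]='a', s[6]='m', s[7]='y', s[8]='m'
Result: 'm'


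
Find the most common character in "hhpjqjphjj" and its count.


Input: 'hhpjqjphjj'
Operation: tally each character
Counts: 'h':3, 'j':4, 'p':2, 'q':1
Maximum: 'j' appears 4 times


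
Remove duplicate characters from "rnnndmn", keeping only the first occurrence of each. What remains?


Input: 'rnnndmn'
Operation: keep first occurrence of each character
Scan: s[0]='r' new -> keep; s[1]='n' new -> keep; s[2]='n' seen -> skip; s[3]='n' seen -> skip; s[4]='d' new -> keep; s[5]='m' new -> keep; s[6]='n' seen -> skip
Result: rndm


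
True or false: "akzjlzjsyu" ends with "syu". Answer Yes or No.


Input string: 'akzjlzjsyu'
Suffix to check: 'syu'
Last 3 characters of input: 'syu'
Match: True
Result: Yes


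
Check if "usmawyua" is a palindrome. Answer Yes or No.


Input string: 'usmawyua'
Reversed: 'auywamsu'
Compare pairs: s[0]='u' vs s[7]='a' (mismatch), s[1]='s' vs s[6]='u' (mismatch), s[2]='m' vs s[5]='y' (mismatch), s[3]='a' vs s[4]='w' (mismatch)
Palindrome: No


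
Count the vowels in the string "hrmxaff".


Input string: 'hrmxaff'
Operation: count vowels (a, e, i, o, u)
Scan: s[0]='h', s[1]='r', s[2]='m', s[3]='x', s[4]='a' (vowel), s[5]='f', s[6]='f'
Vowels found: 1
Result: 1


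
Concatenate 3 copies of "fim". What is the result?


Input string: 'fim'
Operation: repeat 3 times
Concatenation: 'fim' + 'fim' + 'fim'
Result: fimfimfim


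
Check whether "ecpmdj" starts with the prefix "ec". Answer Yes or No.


Input string: 'ecpmdj'
Prefix to check: 'ec'
First 2 characters of input: 'ec'
Match: True
Result: Yes


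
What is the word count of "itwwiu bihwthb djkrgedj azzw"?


Input string: 'itwwiu bihwthb djkrgedj azzw'
Operation: split by spaces
Words found: 'itwwiu', 'bihwthb', 'djkrgedj', 'azzw'
Word count: 4


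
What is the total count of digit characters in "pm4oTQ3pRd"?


Input string: 'pm4oTQ3pRd'
Operation: count digit characters (0-9)
Scan: 'p', 'm', '4'(digit), 'o', 'T', 'Q', '3'(digit), 'p', 'R', 'd'
Digits found: 2
Result: 2


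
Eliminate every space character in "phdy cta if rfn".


Input string: 'phdy cta if rfn'
Operation: remove all spaces
Words: 'phdy', 'cta', 'if', 'rfn'
Join without spaces: phdyctaifrfn


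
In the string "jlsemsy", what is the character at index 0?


Input string: 'jlsemsy'
Operation: get character at index 0
Index mapping: s[0]='j'
Result: 'j'


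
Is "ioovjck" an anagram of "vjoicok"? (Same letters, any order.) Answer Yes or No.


String 1: 'vjoicok' -> sorted: 'cijkoov'
String 2: 'ioovjck' -> sorted: 'cijkoov'
Compare sorted forms: 'cijkoov' == 'cijkoov'
Anagram: Yes


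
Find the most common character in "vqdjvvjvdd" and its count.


Input: 'vqdjvvjvdd'
Operation: tally each character
Counts: 'd':3, 'j':2, 'q':1, 'v':4
Maximum: 'v' appears 4 times


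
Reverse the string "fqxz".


Input string: 'fqxz'
Operation: reverse character order
Original order: 'f' -> 'q' -> 'x' -> 'z'
Reversed order: 'z' -> 'x' -> 'q' -> 'f'
Result: zxqf


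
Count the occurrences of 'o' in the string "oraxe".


Input string: 'oraxe'
Target character: 'o'
Scan each position: s[0]='o'
Matches found at indices: 0
Total: 1


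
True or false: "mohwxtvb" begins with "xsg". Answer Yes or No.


Input string: 'mohwxtvb'
Prefix to check: 'xsg'
First 3 characters of input: 'moh'
Match: False
Result: No


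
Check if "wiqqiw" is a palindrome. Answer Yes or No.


Input string: 'wiqqiw'
Reversed: 'wiqqiw'
Compare pairs: s[0]='w' vs s[5]='w' (match), s[1]='i' vs s[4]='i' (match), s[2]='q' vs s[3]='q' (match)
Palindrome: Yes


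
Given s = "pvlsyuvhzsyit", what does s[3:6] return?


Input string: 'pvlsyuvhzsyit'
Operation: slice [3:6]
Extract characters: s[3]='s', s[4]='y', s[5]='u'
Result: syu


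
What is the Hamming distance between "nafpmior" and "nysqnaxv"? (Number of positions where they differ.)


String 1: 'nafpmior'
String 2: 'nysqnaxv'
Compare each position: pos 0: 'n'=='n', pos 1: 'a'!='y', pos 2: 'f'!='s', pos 3: 'p'!='q', pos 4: 'm'!='n', pos 5: 'i'!='a', pos 6: 'o'!='x', pos 7: 'r'!='v'
Differing positions: 7
Hamming distance: 7


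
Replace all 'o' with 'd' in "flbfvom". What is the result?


Input string: 'flbfvom'
Operation: replace 'o' with 'd'
Positions of 'o': 5
After replacement: flbfvdm


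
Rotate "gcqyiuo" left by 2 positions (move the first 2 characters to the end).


Input: 'gcqyiuo', shift = 2
Operation: split at index 2 and swap parts
Front part s[0:2] = 'gc'
Back part s[2:] = 'qyiuo'
Rotated = back + front = 'qyiuo' + 'gc'
Result: qyiuogc


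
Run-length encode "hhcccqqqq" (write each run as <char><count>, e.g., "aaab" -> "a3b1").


Input: 'hhcccqqqq'
Operation: identify consecutive runs
Runs: 'hh' -> h2, 'ccc' -> c3, 'qqqq' -> q4
Encoded: h2c3q4


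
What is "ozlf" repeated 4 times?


Input string: 'ozlf'
Operation: repeat 4 times
Concatenation: 'ozlf' + 'ozlf' + 'ozlf' + 'ozlf'
Result: ozlfozlfozlfozlf


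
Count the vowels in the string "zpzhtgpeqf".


Input string: 'zpzhtgpeqf'
Operation: count vowels (a, e, i, o, u)
Scan: s[0]='z', s[1]='p', s[2]='z', s[3]='h', s[4]='t', s[5]='g', s[6]='p', s[7]='e' (vowel), s[8]='q', s[9]='f'
Vowels found: 1
Result: 1


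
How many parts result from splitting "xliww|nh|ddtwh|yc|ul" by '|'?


Input string: 'xliww|nh|ddtwh|yc|ul'
Delimiter: '|'
Split result: 'xliww', 'nh', 'ddtwh', 'yc', 'ul'
Number of parts: 5


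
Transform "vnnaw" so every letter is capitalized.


Input string: 'vnnaw'
Operation: convert each letter to uppercase
Mapping: 'v'->'V', 'n'->'N', 'n'->'N', 'a'->'A', 'w'->'W'
Result: VNNAW


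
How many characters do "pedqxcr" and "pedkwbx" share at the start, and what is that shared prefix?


String 1: 'pedqxcr'
String 2: 'pedkwbx'
Compare position by position:
pos 0: 'p' vs 'p' match
pos 1: 'e' vs 'e' match
pos 2: 'd' vs 'd' match
pos 3: 'q' vs 'k' differ -> stop
Longest common prefix: "ped" (length 3)


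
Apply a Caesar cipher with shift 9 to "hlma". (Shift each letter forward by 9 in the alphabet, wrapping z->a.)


Input: 'hlma', shift = 9
Operation: for each letter, (position + 9) mod 26
Mapping: 'h'(7+9=16)->'q', 'l'(11+9=20)->'u', 'm'(12+9=21)->'v', 'a'(0+9=9)->'j'
Result: quvj


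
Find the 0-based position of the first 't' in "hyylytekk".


Input string: 'hyylytekk'
Target: 't'
Scanning left to right: s[0]='h', s[1]='y', s[2]='y', s[3]='l', s[4]='y', s[5]='t'
First match at index: 5


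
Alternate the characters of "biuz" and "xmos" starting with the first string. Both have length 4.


String 1: 'biuz'
String 2: 'xmos'
Operation: alternate characters
Pairs: 'b'+'x', 'i'+'m', 'u'+'o', 'z'+'s'
Result: bximuozs


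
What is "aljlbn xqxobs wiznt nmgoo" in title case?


Input string: 'aljlbn xqxobs wiznt nmgoo'
Operation: capitalize first letter of each word
Word transformations: 'aljlbn'->'Aljlbn', 'xqxobs'->'Xqxobs', 'wiznt'->'Wiznt', 'nmgoo'->'Nmgoo'
Result: Aljlbn Xqxobs Wiznt Nmgoo


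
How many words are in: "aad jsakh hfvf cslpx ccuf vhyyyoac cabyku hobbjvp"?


Input string: 'aad jsakh hfvf cslpx ccuf vhyyyoac cabyku hobbjvp'
Operation: split by spaces
Words found: 'aad', 'jsakh', 'hfvf', 'cslpx', 'ccuf', 'vhyyyoac', 'cabyku', 'hobbjvp'
Word count: 8


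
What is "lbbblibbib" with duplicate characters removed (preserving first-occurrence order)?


Input: 'lbbblibbib'
Operation: keep first occurrence of each character
Scan: s[0]='l' new -> keep; s[1]='b' new -> keep; s[2]='b' seen -> skip; s[3]='b' seen -> skip; s[4]='l' seen -> skip; s[5]='i' new -> keep; s[6]='b' seen -> skip; s[7]='b' seen -> skip; s[8]='i' seen -> skip; s[9]='b' seen -> skip
Result: lbi


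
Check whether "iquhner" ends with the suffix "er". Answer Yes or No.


Input string: 'iquhner'
Suffix to check: 'er'
Last 2 characters of input: 'er'
Match: True
Result: Yes


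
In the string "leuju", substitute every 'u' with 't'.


Input string: 'leuju'
Operation: replace 'u' with 't'
Positions of 'u': 2, 4
After replacement: letjt


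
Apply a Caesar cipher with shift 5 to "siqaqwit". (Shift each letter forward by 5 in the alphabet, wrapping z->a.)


Input: 'siqaqwit', shift = 5
Operation: for each letter, (position + 5) mod 26
Mapping: 's'(18+5=23)->'x', 'i'(8+5=13)->'n', 'q'(16+5=21)->'v', 'a'(0+5=5)->'f', 'q'(16+5=21)->'v', 'w'(22+5=27, 27 mod 26=1)->'b', 'i'(8+5=13)->'n', 't'(19+5=24)->'y'
Result: xnvfvbny


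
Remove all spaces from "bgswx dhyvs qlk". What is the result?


Input string: 'bgswx dhyvs qlk'
Operation: remove all spaces
Words: 'bgswx', 'dhyvs', 'qlk'
Join without spaces: bgswxdhyvsqlk


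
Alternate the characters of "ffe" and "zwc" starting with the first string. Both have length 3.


String 1: 'ffe'
String 2: 'zwc'
Operation: alternate characters
Pairs: 'f'+'z', 'f'+'w', 'e'+'c'
Result: fzfwec


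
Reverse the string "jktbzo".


Input string: 'jktbzo'
Operation: reverse character order
Original order: 'j' -> 'k' -> 't' -> 'b' -> 'z' -> 'o'
Reversed order: 'o' -> 'z' -> 'b' -> 't' -> 'k' -> 'j'
Result: ozbtkj


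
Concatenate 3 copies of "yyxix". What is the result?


Input string: 'yyxix'
Operation: repeat 3 times
Concatenation: 'yyxix' + 'yyxix' + 'yyxix'
Result: yyxixyyxixyyxix


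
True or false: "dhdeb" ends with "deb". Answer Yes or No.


Input string: 'dhdeb'
Suffix to check: 'deb'
Last 3 characters of input: 'deb'
Match: True
Result: Yes


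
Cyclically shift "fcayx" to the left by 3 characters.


Input: 'fcayx', shift = 3
Operation: split at index 3 and swap parts
Front part s[0:3] = 'fca'
Back part s[3:] = 'yx'
Rotated = back + front = 'yx' + 'fca'
Result: yxfca


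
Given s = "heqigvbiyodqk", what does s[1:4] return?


Input string: 'heqigvbiyodqk'
Operation: slice [1:4]
Extract characters: s[1]='e', s[2]='q', s[3]='i'
Result: eqi


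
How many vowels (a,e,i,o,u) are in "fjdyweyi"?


Input string: 'fjdyweyi'
Operation: count vowels (a, e, i, o, u)
Scan: s[0]='f', s[1]='j', s[2]='d', s[3]='y', s[4]='w', s[5]='e' (vowel), s[6]='y', s[7]='i' (vowel)
Vowels found: 2
Result: 2


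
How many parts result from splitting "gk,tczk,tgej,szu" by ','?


Input string: 'gk,tczk,tgej,szu'
Delimiter: ','
Split result: 'gk', 'tczk', 'tgej', 'szu'
Number of parts: 4


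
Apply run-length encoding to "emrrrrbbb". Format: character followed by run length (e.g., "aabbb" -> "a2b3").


Input: 'emrrrrbbb'
Operation: identify consecutive runs
Runs: 'e' -> e1, 'm' -> m1, 'rrrr' -> r4, 'bbb' -> b3
Encoded: e1m1r4b3


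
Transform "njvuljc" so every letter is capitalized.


Input string: 'njvuljc'
Operation: convert each letter to uppercase
Mapping: 'n'->'N', 'j'->'J', 'v'->'V', 'u'->'U', 'l'->'L', 'j'->'J', 'c'->'C'
Result: NJVULJC


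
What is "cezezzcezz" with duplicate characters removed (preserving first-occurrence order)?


Input: 'cezezzcezz'
Operation: keep first occurrence of each character
Scan: s[0]='c' new -> keep; s[1]='e' new -> keep; s[2]='z' new -> keep; s[3]='e' seen -> skip; s[4]='z' seen -> skip; s[5]='z' seen -> skip; s[6]='c' seen -> skip; s[7]='e' seen -> skip; s[8]='z' seen -> skip; s[9]='z' seen -> skip
Result: cez


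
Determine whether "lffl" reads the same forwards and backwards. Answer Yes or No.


Input string: 'lffl'
Reversed: 'lffl'
Compare pairs: s[0]='l' vs s[3]='l' (match), s[1]='f' vs s[2]='f' (match)
Palindrome: Yes


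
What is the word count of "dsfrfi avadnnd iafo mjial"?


Input string: 'dsfrfi avadnnd iafo mjial'
Operation: split by spaces
Words found: 'dsfrfi', 'avadnnd', 'iafo', 'mjial'
Word count: 4


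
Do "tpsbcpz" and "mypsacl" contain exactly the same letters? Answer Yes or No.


String 1: 'tpsbcpz' -> sorted: 'bcppstz'
String 2: 'mypsacl' -> sorted: 'aclmpsy'
Compare sorted forms: 'bcppstz' != 'aclmpsy'
Anagram: No


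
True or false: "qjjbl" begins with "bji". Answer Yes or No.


Input string: 'qjjbl'
Prefix to check: 'bji'
First 3 characters of input: 'qjj'
Match: False
Result: No


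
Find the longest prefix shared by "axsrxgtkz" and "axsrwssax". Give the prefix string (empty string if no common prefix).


String 1: 'axsrxgtkz'
String 2: 'axsrwssax'
Compare position by position:
pos 0: 'a' vs 'a' match
pos 1: 'x' vs 'x' match
pos 2: 's' vs 's' match
pos 3: 'r' vs 'r' match
pos 4: 'x' vs 'w' differ -> stop
Longest common prefix: "axsr" (length 4)


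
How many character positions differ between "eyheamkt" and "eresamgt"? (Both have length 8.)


String 1: 'eyheamkt'
String 2: 'eresamgt'
Compare each position: pos 0: 'e'=='e', pos 1: 'y'!='r', pos 2: 'h'!='e', pos 3: 'e'!='s', pos 4: 'a'=='a', pos 5: 'm'=='m', pos 6: 'k'!='g', pos 7: 't'=='t'
Differing positions: 4
Hamming distance: 4


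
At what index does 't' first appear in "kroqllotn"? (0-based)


Input string: 'kroqllotn'
Target: 't'
Scanning left to right: s[0]='k', s[1]='r', s[2]='o', s[3]='q', s[4]='l', s[5]='l', s[6]='o', s[7]='t'
First match at index: 7


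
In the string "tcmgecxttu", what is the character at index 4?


Input string: 'tcmgecxttu'
Operation: get character at index 4
Index mapping: s[0]='t', s[1]='c', s[2]='m', s[3]='g', s[4]='e'
Result: 'e'


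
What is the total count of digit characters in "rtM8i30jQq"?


Input string: 'rtM8i30jQq'
Operation: count digit characters (0-9)
Scan: 'r', 't', 'M', '8'(digit), 'i', '3'(digit), '0'(digit), 'j', 'Q', 'q'
Digits found: 3
Result: 3


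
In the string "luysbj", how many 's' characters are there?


Input string: 'luysbj'
Target character: 's'
Scan each position: s[3]='s'
Matches found at indices: 3
Total: 1


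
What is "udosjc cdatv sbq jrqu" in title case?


Input string: 'udosjc cdatv sbq jrqu'
Operation: capitalize first letter of each word
Word transformations: 'udosjc'->'Udosjc', 'cdatv'->'Cdatv', 'sbq'->'Sbq', 'jrqu'->'Jrqu'
Result: Udosjc Cdatv Sbq Jrqu


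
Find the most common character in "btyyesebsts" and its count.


Input: 'btyyesebsts'
Operation: tally each character
Counts: 'b':2, 'e':2, 's':3, 't':2, 'y':2
Maximum: 's' appears 3 times


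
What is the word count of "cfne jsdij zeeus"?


Input string: 'cfne jsdij zeeus'
Operation: split by spaces
Words found: 'cfne', 'jsdij', 'zeeus'
Word count: 3


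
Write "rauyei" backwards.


Input string: 'rauyei'
Operation: reverse character order
Original order: 'r' -> 'a' -> 'u' -> 'y' -> 'e' -> 'i'
Reversed order: 'i' -> 'e' -> 'y' -> 'u' -> 'a' -> 'r'
Result: ieyuar


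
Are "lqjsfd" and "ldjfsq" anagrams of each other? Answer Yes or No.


String 1: 'lqjsfd' -> sorted: 'dfjlqs'
String 2: 'ldjfsq' -> sorted: 'dfjlqs'
Compare sorted forms: 'dfjlqs' == 'dfjlqs'
Anagram: Yes


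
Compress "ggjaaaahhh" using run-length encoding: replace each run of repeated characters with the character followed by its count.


Input: 'ggjaaaahhh'
Operation: identify consecutive runs
Runs: 'gg' -> g2, 'j' -> j1, 'aaaa' -> a4, 'hhh' -> h3
Encoded: g2j1a4h3


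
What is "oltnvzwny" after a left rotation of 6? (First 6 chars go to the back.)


Input: 'oltnvzwny', shift = 6
Operation: split at index 6 and swap parts
Front part s[0:6] = 'oltnvz'
Back part s[6:] = 'wny'
Rotated = back + front = 'wny' + 'oltnvz'
Result: wnyoltnvz


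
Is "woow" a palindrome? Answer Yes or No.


Input string: 'woow'
Reversed: 'woow'
Compare pairs: s[0]='w' vs s[3]='w' (match), s[1]='o' vs s[2]='o' (match)
Palindrome: Yes


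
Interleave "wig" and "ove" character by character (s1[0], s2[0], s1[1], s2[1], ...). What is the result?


String 1: 'wig'
String 2: 'ove'
Operation: alternate characters
Pairs: 'w'+'o', 'i'+'v', 'g'+'e'
Result: woivge


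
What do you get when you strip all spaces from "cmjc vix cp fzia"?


Input string: 'cmjc vix cp fzia'
Operation: remove all spaces
Words: 'cmjc', 'vix', 'cp', 'fzia'
Join without spaces: cmjcvixcpfzia


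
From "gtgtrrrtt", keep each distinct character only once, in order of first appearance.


Input: 'gtgtrrrtt'
Operation: keep first occurrence of each character
Scan: s[0]='g' new -> keep; s[1]='t' new -> keep; s[2]='g' seen -> skip; s[3]='t' seen -> skip; s[4]='r' new -> keep; s[5]='r' seen -> skip; s[6]='r' seen -> skip; s[7]='t' seen -> skip; s[8]='t' seen -> skip
Result: gtr


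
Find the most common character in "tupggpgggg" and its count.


Input: 'tupggpgggg'
Operation: tally each character
Counts: 'g':6, 'p':2, 't':1, 'u':1
Maximum: 'g' appears 6 times


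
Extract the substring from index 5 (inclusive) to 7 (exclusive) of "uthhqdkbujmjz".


Input string: 'uthhqdkbujmjz'
Operation: slice [5:7]
Extract characters: s[5]='d', s[6]='k'
Result: dk


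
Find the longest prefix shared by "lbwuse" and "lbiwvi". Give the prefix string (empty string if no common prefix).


String 1: 'lbwuse'
String 2: 'lbiwvi'
Compare position by position:
pos 0: 'l' vs 'l' match
pos 1: 'b' vs 'b' match
pos 2: 'w' vs 'i' differ -> stop
Longest common prefix: "lb" (length 2)


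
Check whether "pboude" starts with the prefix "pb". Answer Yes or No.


Input string: 'pboude'
Prefix to check: 'pb'
First 2 characters of input: 'pb'
Match: True
Result: Yes


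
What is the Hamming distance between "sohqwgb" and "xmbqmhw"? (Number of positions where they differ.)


String 1: 'sohqwgb'
String 2: 'xmbqmhw'
Compare each position: pos 0: 's'!='x', pos 1: 'o'!='m', pos 2: 'h'!='b', pos 3: 'q'=='q', pos 4: 'w'!='m', pos 5: 'g'!='h', pos 6: 'b'!='w'
Differing positions: 6
Hamming distance: 6


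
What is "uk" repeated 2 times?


Input string: 'uk'
Operation: repeat 2 times
Concatenation: 'uk' + 'uk'
Result: ukuk


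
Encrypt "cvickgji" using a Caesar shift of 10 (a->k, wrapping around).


Input: 'cvickgji', shift = 10
Operation: for each letter, (position + 10) mod 26
Mapping: 'c'(2+10=12)->'m', 'v'(21+10=31, 31 mod 26=5)->'f', 'i'(8+10=18)->'s', 'c'(2+10=12)->'m', 'k'(10+10=20)->'u', 'g'(6+10=16)->'q', 'j'(9+10=19)->'t', 'i'(8+10=18)->'s'
Result: mfsmuqts


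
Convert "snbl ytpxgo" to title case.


Input string: 'snbl ytpxgo'
Operation: capitalize first letter of each word
Word transformations: 'snbl'->'Snbl', 'ytpxgo'->'Ytpxgo'
Result: Snbl Ytpxgo


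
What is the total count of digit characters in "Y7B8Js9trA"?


Input string: 'Y7B8Js9trA'
Operation: count digit characters (0-9)
Scan: 'Y', '7'(digit), 'B', '8'(digit), 'J', 's', '9'(digit), 't', 'r', 'A'
Digits found: 3
Result: 3


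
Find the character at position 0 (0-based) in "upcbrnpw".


Input string: 'upcbrnpw'
Operation: get character at index 0
Index mapping: s[0]='u'
Result: 'u'


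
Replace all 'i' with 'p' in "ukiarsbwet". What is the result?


Input string: 'ukiarsbwet'
Operation: replace 'i' with 'p'
Positions of 'i': 2
After replacement: ukparsbwet


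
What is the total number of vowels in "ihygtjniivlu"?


Input string: 'ihygtjniivlu'
Operation: count vowels (a, e, i, o, u)
Scan: s[0]='i' (vowel), s[1]='h', s[2]='y', s[3]='g', s[4]='t', s[5]='j', s[6]='n', s[7]='i' (vowel), s[8]='i' (vowel), s[9]='v', s[10]='l', s[11]='u' (vowel)
Vowels found: 4
Result: 4


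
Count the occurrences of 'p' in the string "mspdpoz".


Input string: 'mspdpoz'
Target character: 'p'
Scan each position: s[2]='p', s[4]='p'
Matches found at indices: 2, 4
Total: 2


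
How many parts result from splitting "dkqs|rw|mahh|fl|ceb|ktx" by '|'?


Input string: 'dkqs|rw|mahh|fl|ceb|ktx'
Delimiter: '|'
Split result: 'dkqs', 'rw', 'mahh', 'fl', 'ceb', 'ktx'
Number of parts: 6


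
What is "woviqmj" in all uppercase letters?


Input string: 'woviqmj'
Operation: convert each letter to uppercase
Mapping: 'w'->'W', 'o'->'O', 'v'->'V', 'i'->'I', 'q'->'Q', 'm'->'M', 'j'->'J'
Result: WOVIQMJ


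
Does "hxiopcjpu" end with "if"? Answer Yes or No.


Input string: 'hxiopcjpu'
Suffix to check: 'if'
Last 2 characters of input: 'pu'
Match: False
Result: No


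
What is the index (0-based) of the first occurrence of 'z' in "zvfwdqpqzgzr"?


Input string: 'zvfwdqpqzgzr'
Target: 'z'
Scanning left to right: s[0]='z'
First match at index: 0


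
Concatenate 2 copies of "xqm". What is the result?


Input string: 'xqm'
Operation: repeat 2 times
Concatenation: 'xqm' + 'xqm'
Result: xqmxqm


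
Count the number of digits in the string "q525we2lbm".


Input string: 'q525we2lbm'
Operation: count digit characters (0-9)
Scan: 'q', '5'(digit), '2'(digit), '5'(digit), 'w', 'e', '2'(digit), 'l', 'b', 'm'
Digits found: 4
Result: 4


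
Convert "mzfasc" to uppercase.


Input string: 'mzfasc'
Operation: convert each letter to uppercase
Mapping: 'm'->'M', 'z'->'Z', 'f'->'F', 'a'->'A', 's'->'S', 'c'->'C'
Result: MZFASC


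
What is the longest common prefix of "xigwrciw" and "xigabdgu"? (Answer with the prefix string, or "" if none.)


String 1: 'xigwrciw'
String 2: 'xigabdgu'
Compare position by position:
pos 0: 'x' vs 'x' match
pos 1: 'i' vs 'i' match
pos 2: 'g' vs 'g' match
pos 3: 'w' vs 'a' differ -> stop
Longest common prefix: "xig" (length 3)


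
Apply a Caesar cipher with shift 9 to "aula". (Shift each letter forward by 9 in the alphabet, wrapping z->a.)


Input: 'aula', shift = 9
Operation: for each letter, (position + 9) mod 26
Mapping: 'a'(0+9=9)->'j', 'u'(20+9=29, 29 mod 26=3)->'d', 'l'(11+9=20)->'u', 'a'(0+9=9)->'j'
Result: jduj


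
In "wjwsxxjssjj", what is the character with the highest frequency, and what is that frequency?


Input: 'wjwsxxjssjj'
Operation: tally each character
Counts: 'j':4, 's':3, 'w':2, 'x':2
Maximum: 'j' appears 4 times


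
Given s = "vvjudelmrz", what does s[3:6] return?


Input string: 'vvjudelmrz'
Operation: slice [3:6]
Extract characters: s[3]='u', s[4]='d', s[5]='e'
Result: ude


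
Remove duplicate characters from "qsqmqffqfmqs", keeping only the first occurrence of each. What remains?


Input: 'qsqmqffqfmqs'
Operation: keep first occurrence of each character
Scan: s[0]='q' new -> keep; s[1]='s' new -> keep; s[2]='q' seen -> skip; s[3]='m' new -> keep; s[4]='q' seen -> skip; s[5]='f' new -> keep; s[6]='f' seen -> skip; s[7]='q' seen -> skip; s[8]='f' seen -> skip; s[9]='m' seen -> skip; s[10]='q' seen -> skip; s[11]='s' seen -> skip
Result: qsmf


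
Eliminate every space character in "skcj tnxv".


Input string: 'skcj tnxv'
Operation: remove all spaces
Words: 'skcj', 'tnxv'
Join without spaces: skcjtnxv


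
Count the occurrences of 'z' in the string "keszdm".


Input string: 'keszdm'
Target character: 'z'
Scan each position: s[3]='z'
Matches found at indices: 3
Total: 1


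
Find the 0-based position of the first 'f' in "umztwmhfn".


Input string: 'umztwmhfn'
Target: 'f'
Scanning left to right: s[0]='u', s[1]='m', s[2]='z', s[3]='t', s[4]='w', s[5]='m', s[6]='h', s[7]='f'
First match at index: 7


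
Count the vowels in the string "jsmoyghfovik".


Input string: 'jsmoyghfovik'
Operation: count vowels (a, e, i, o, u)
Scan: s[0]='j', s[1]='s', s[2]='m', s[3]='o' (vowel), s[4]='y', s[5]='g', s[6]='h', s[7]='f', s[8]='o' (vowel), s[9]='v', s[10]='i' (vowel), s[11]='k'
Vowels found: 3
Result: 3


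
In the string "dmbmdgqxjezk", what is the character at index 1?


Input string: 'dmbmdgqxjezk'
Operation: get character at index 1
Index mapping: s[0]='d', s[1]='m'
Result: 'm'


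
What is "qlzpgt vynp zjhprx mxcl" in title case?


Input string: 'qlzpgt vynp zjhprx mxcl'
Operation: capitalize first letter of each word
Word transformations: 'qlzpgt'->'Qlzpgt', 'vynp'->'Vynp', 'zjhprx'->'Zjhprx', 'mxcl'->'Mxcl'
Result: Qlzpgt Vynp Zjhprx Mxcl


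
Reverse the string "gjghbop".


Input string: 'gjghbop'
Operation: reverse character order
Original order: 'g' -> 'j' -> 'g' -> 'h' -> 'b' -> 'o' -> 'p'
Reversed order: 'p' -> 'o' -> 'b' -> 'h' -> 'g' -> 'j' -> 'g'
Result: pobhgjg


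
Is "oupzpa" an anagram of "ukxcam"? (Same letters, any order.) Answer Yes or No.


String 1: 'ukxcam' -> sorted: 'ackmux'
String 2: 'oupzpa' -> sorted: 'aoppuz'
Compare sorted forms: 'ackmux' != 'aoppuz'
Anagram: No


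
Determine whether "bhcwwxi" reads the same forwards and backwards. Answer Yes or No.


Input string: 'bhcwwxi'
Reversed: 'ixwwchb'
Compare pairs: s[0]='b' vs s[6]='i' (mismatch), s[1]='h' vs s[5]='x' (mismatch), s[2]='c' vs s[4]='w' (mismatch)
Palindrome: No


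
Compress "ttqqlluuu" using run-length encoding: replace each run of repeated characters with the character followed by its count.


Input: 'ttqqlluuu'
Operation: identify consecutive runs
Runs: 'tt' -> t2, 'qq' -> q2, 'll' -> l2, 'uuu' -> u3
Encoded: t2q2l2u3


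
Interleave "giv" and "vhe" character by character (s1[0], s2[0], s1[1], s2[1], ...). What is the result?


String 1: 'giv'
String 2: 'vhe'
Operation: alternate characters
Pairs: 'g'+'v', 'i'+'h', 'v'+'e'
Result: gvihve


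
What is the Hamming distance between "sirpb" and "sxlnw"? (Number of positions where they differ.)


String 1: 'sirpb'
String 2: 'sxlnw'
Compare each position: pos 0: 's'=='s', pos 1: 'i'!='x', pos 2: 'r'!='l', pos 3: 'p'!='n', pos 4: 'b'!='w'
Differing positions: 4
Hamming distance: 4


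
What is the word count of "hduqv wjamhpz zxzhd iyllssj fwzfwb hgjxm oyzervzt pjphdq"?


Input string: 'hduqv wjamhpz zxzhd iyllssj fwzfwb hgjxm oyzervzt pjphdq'
Operation: split by spaces
Words found: 'hduqv', 'wjamhpz', 'zxzhd', 'iyllssj', 'fwzfwb', 'hgjxm', 'oyzervzt', 'pjphdq'
Word count: 8


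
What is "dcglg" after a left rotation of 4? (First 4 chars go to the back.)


Input: 'dcglg', shift = 4
Operation: split at index 4 and swap parts
Front part s[0:4] = 'dcgl'
Back part s[4:] = 'g'
Rotated = back + front = 'g' + 'dcgl'
Result: gdcgl


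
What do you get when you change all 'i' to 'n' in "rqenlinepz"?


Input string: 'rqenlinepz'
Operation: replace 'i' with 'n'
Positions of 'i': 5
After replacement: rqenlnnepz


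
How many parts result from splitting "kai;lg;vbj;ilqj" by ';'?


Input string: 'kai;lg;vbj;ilqj'
Delimiter: ';'
Split result: 'kai', 'lg', 'vbj', 'ilqj'
Number of parts: 4


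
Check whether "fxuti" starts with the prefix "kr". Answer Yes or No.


Input string: 'fxuti'
Prefix to check: 'kr'
First 2 characters of input: 'fx'
Match: False
Result: No


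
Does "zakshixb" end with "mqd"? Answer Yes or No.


Input string: 'zakshixb'
Suffix to check: 'mqd'
Last 3 characters of input: 'ixb'
Match: False
Result: No


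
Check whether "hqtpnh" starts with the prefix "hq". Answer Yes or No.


Input string: 'hqtpnh'
Prefix to check: 'hq'
First 2 characters of input: 'hq'
Match: True
Result: Yes


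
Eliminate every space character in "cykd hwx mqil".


Input string: 'cykd hwx mqil'
Operation: remove all spaces
Words: 'cykd', 'hwx', 'mqil'
Join without spaces: cykdhwxmqil


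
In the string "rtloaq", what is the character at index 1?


Input string: 'rtloaq'
Operation: get character at index 1
Index mapping: s[0]='r', s[1]='t'
Result: 't'


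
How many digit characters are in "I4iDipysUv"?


Input string: 'I4iDipysUv'
Operation: count digit characters (0-9)
Scan: 'I', '4'(digit), 'i', 'D', 'i', 'p', 'y', 's', 'U', 'v'
Digits found: 1
Result: 1
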